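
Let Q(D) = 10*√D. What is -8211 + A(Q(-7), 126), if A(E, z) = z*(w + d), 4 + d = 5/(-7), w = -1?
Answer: -8931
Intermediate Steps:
d = -33/7 (d = -4 + 5/(-7) = -4 + 5*(-⅐) = -4 - 5/7 = -33/7 ≈ -4.7143)
A(E, z) = -40*z/7 (A(E, z) = z*(-1 - 33/7) = z*(-40/7) = -40*z/7)
-8211 + A(Q(-7), 126) = -8211 - 40/7*126 = -8211 - 720 = -8931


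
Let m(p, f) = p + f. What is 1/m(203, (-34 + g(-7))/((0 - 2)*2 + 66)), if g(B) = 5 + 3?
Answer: 31/6280 ≈ 0.0049363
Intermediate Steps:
g(B) = 8
m(p, f) = f + p
1/m(203, (-34 + g(-7))/((0 - 2)*2 + 66)) = 1/((-34 + 8)/((0 - 2)*2 + 66) + 203) = 1/(-26/(-2*2 + 66) + 203) = 1/(-26/(-4 + 66) + 203) = 1/(-26/62 + 203) = 1/(-26*1/62 + 203) = 1/(-13/31 + 203) = 1/(6280/31) = 31/6280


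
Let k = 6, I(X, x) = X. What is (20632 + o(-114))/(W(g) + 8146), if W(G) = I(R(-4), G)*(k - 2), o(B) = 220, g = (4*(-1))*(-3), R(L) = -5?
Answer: 10426/4063 ≈ 2.5661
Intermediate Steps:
g = 12 (g = -4*(-3) = 12)
W(G) = -20 (W(G) = -5*(6 - 2) = -5*4 = -20)
(20632 + o(-114))/(W(g) + 8146) = (20632 + 220)/(-20 + 8146) = 20852/8126 = 20852*(1/8126) = 10426/4063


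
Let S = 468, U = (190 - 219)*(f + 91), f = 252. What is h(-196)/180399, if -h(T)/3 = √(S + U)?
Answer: -I*√9479/60133 ≈ -0.0016191*I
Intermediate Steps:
U = -9947 (U = (190 - 219)*(252 + 91) = -29*343 = -9947)
h(T) = -3*I*√9479 (h(T) = -3*√(468 - 9947) = -3*I*√9479)
h(-196)/180399 = -3*I*√9479/180399 = -3*I*√9479*(1/180399) = -I*√9479/60133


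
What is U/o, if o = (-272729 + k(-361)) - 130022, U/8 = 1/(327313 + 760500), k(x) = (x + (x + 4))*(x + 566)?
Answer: -8/598232969033 ≈ -1.3373e-11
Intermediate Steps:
k(x) = (4 + 2*x)*(566 + x) (k(x) = (x + (4 + x))*(566 + x) = (4 + 2*x)*(566 + x))
U = 8/1087813 (U = 8/(327313 + 760500) = 8/1087813 ≈ 7.3542e-6)
o = -549941 (o = (-272729 + (2264 + 2*(-361)² + 1136*(-361))) - 130022 = (-272729 + (2264 + 2*130321 - 410096)) - 130022 = (-272729 + (2264 + 260642 - 410096)) - 130022 = (-272729 - 147190) - 130022 = -419919 - 130022 = -549941)
U/o = (8/1087813)/(-549941) = (8/1087813)*(-1/549941) = -8/598232969033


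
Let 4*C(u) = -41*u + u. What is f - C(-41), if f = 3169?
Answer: 2759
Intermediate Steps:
C(u) = -10*u (C(u) = (-41*u + u)/4 = (-40*u)/4 = -10*u)
f - C(-41) = 3169 - (-10)*(-41) = 3169 - 1*410 = 3169 - 410 = 2759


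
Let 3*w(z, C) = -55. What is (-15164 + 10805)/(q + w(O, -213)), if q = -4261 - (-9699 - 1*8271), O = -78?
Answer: -13077/41072 ≈ -0.31839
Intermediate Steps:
q = 13709 (q = -4261 - (-9699 - 8271) = -4261 - 1*(-17970) = -4261 + 17970 = 13709)
w(z, C) = -55/3 (w(z, C) = (1/3)*(-55) = -55/3)
(-15164 + 10805)/(q + w(O, -213)) = (-15164 + 10805)/(13709 - 55/3) = -4359/41072/3 = -4359*3/41072 = -13077/41072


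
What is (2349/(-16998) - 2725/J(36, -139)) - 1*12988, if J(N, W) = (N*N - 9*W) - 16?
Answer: -186273731871/14340646 ≈ -12989.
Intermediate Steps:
J(N, W) = -16 + N² - 9*W (J(N, W) = (N² - 9*W) - 16 = -16 + N² - 9*W)
(2349/(-16998) - 2725/J(36, -139)) - 1*12988 = (2349/(-16998) - 2725/(-16 + 36² - 9*(-139))) - 1*12988 = (2349*(-1/16998) - 2725/(-16 + 1296 + 1251)) - 12988 = (-783/5666 - 2725/2531) - 12988 = -17421623/14340646 - 12988 = -186273731871/14340646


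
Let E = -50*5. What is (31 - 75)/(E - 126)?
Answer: 11/94 ≈ 0.11702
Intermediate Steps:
E = -250
(31 - 75)/(E - 126) = (31 - 75)/(-250 - 126) = -44/(-376) = -1/376*(-44) = 11/94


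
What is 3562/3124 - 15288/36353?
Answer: 40864837/56783386 ≈ 0.71966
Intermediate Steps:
3562/3124 - 15288/36353 = 3562*(1/3124) - 15288*1/36353 = 1781/1562 - 15288/36353 = 40864837/56783386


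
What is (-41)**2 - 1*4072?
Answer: -2391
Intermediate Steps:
(-41)**2 - 1*4072 = 1681 - 4072 = -2391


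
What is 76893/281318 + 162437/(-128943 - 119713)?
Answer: -13288273079/34975704304 ≈ -0.37993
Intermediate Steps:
76893/281318 + 162437/(-128943 - 119713) = 76893*(1/281318) + 162437/(-248656) = 76893/281318 + 162437*(-1/248656) = 76893/281318 - 162437/248656 = -13288273079/34975704304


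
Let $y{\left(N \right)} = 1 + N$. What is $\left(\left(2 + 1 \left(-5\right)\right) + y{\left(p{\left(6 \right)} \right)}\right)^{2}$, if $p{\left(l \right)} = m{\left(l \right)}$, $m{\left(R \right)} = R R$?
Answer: $1156$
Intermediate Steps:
$m{\left(R \right)} = R^{2}$
$p{\left(l \right)} = l^{2}$
$\left(\left(2 + 1 \left(-5\right)\right) + y{\left(p{\left(6 \right)} \right)}\right)^{2} = \left(\left(2 + 1 \left(-5\right)\right) + \left(1 + 6^{2}\right)\right)^{2} = \left(\left(2 - 5\right) + \left(1 + 36\right)\right)^{2} = \left(-3 + 37\right)^{2} = 34^{2} = 1156$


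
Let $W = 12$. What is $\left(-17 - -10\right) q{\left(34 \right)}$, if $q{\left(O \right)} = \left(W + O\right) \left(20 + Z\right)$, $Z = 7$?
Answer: $-8694$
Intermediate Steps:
$q{\left(O \right)} = 324 + 27 O$ ($q{\left(O \right)} = \left(12 + O\right) \left(20 + 7\right) = \left(12 + O\right) 27 = 324 + 27 O$)
$\left(-17 - -10\right) q{\left(34 \right)} = \left(-17 - -10\right) \left(324 + 27 \cdot 34\right) = \left(-17 + 10\right) \left(324 + 918\right) = \left(-7\right) 1242 = -8694$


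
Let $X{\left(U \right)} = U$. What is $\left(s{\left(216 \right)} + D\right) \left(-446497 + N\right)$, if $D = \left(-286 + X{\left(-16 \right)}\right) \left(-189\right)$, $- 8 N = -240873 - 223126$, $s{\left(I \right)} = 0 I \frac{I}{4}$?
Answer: $- \frac{88698555603}{4} \approx -2.2175 \cdot 10^{10}$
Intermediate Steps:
$s{\left(I \right)} = 0$ ($s{\left(I \right)} = 0 I \frac{1}{4} = 0 \frac{I}{4} = 0$)
$N = \frac{463999}{8}$ ($N = - \frac{-240873 - 223126}{8} = \left(- \frac{1}{8}\right) \left(-463999\right) = \frac{463999}{8} \approx 58000.0$)
$D = 57078$ ($D = \left(-286 - 16\right) \left(-189\right) = \left(-302\right) \left(-189\right) = 57078$)
$\left(s{\left(216 \right)} + D\right) \left(-446497 + N\right) = \left(0 + 57078\right) \left(-446497 + \frac{463999}{8}\right) = 57078 \left(- \frac{3107977}{8}\right) = - \frac{88698555603}{4}$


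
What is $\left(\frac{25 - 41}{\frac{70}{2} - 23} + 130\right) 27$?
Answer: $3474$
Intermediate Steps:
$\left(\frac{25 - 41}{\frac{70}{2} - 23} + 130\right) 27 = \left(- \frac{16}{70 \cdot \frac{1}{2} - 23} + 130\right) 27 = \left(- \frac{16}{35 - 23} + 130\right) 27 = \left(- \frac{16}{12} + 130\right) 27 = \left(\left(-16\right) \frac{1}{12} + 130\right) 27 = \left(- \frac{4}{3} + 130\right) 27 = \frac{386}{3} \cdot 27 = 3474$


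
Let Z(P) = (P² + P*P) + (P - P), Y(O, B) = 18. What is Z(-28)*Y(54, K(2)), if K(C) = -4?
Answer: 28224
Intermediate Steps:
Z(P) = 2*P² (Z(P) = (P² + P²) + 0 = 2*P² + 0 = 2*P²)
Z(-28)*Y(54, K(2)) = (2*(-28)²)*18 = (2*784)*18 = 1568*18 = 28224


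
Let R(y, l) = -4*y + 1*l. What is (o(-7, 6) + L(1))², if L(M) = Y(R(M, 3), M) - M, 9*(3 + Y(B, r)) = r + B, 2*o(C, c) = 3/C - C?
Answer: 25/49 ≈ 0.51020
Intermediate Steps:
o(C, c) = -C/2 + 3/(2*C) (o(C, c) = (3/C - C)/2 = (-C + 3/C)/2 = -C/2 + 3/(2*C))
R(y, l) = l - 4*y (R(y, l) = -4*y + l = l - 4*y)
Y(B, r) = -3 + B/9 + r/9 (Y(B, r) = -3 + (r + B)/9 = -3 + (B + r)/9 = -3 + (B/9 + r/9) = -3 + B/9 + r/9)
L(M) = -8/3 - 4*M/3 (L(M) = (-3 + (3 - 4*M)/9 + M/9) - M = (-3 + (⅓ - 4*M/9) + M/9) - M = (-8/3 - M/3) - M = -8/3 - 4*M/3)
(o(-7, 6) + L(1))² = ((½)*(3 - 1*(-7)²)/(-7) + (-8/3 - 4/3*1))² = ((½)*(-⅐)*(3 - 1*49) + (-8/3 - 4/3))² = ((½)*(-⅐)*(3 - 49) - 4)² = ((½)*(-⅐)*(-46) - 4)² = (23/7 - 4)² = (-5/7)² = 25/49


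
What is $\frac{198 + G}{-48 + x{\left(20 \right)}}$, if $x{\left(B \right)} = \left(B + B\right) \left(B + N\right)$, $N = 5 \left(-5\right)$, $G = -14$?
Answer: $- \frac{23}{31} \approx -0.74194$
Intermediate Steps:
$N = -25$
$x{\left(B \right)} = 2 B \left(-25 + B\right)$ ($x{\left(B \right)} = \left(B + B\right) \left(B - 25\right) = 2 B \left(-25 + B\right)$)
$\frac{198 + G}{-48 + x{\left(20 \right)}} = \frac{198 - 14}{-48 + 2 \cdot 20 \left(-25 + 20\right)} = \frac{184}{-48 + 2 \cdot 20 \left(-5\right)} = \frac{184}{-48 - 200} = \frac{184}{-248} = 184 \left(- \frac{1}{248}\right) = - \frac{23}{31}$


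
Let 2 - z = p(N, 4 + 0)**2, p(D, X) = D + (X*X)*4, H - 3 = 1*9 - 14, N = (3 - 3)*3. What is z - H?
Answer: -4092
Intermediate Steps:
N = 0 (N = 0*3 = 0)
H = -2 (H = 3 + (1*9 - 14) = 3 + (9 - 14) = 3 - 5 = -2)
p(D, X) = D + 4*X**2 (p(D, X) = D + X**2*4 = D + 4*X**2)
z = -4094 (z = 2 - (0 + 4*(4 + 0)**2)**2 = 2 - (0 + 4*4**2)**2 = 2 - (0 + 4*16)**2 = 2 - (0 + 64)**2 = 2 - 1*64**2 = 2 - 1*4096 = 2 - 4096 = -4094)
z - H = -4094 - 1*(-2) = -4094 + 2 = -4092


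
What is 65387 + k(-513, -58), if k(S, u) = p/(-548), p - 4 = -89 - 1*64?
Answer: 35832225/548 ≈ 65387.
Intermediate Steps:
p = -149 (p = 4 + (-89 - 1*64) = 4 + (-89 - 64) = 4 - 153 = -149)
k(S, u) = 149/548 (k(S, u) = -149/(-548) = -149*(-1/548) = 149/548)
65387 + k(-513, -58) = 65387 + 149/548 = 35832225/548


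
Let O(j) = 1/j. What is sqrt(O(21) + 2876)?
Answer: sqrt(1268337)/21 ≈ 53.629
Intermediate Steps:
sqrt(O(21) + 2876) = sqrt(1/21 + 2876) = sqrt(60397/21) = sqrt(1268337)/21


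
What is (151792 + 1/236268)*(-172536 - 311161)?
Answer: -17347111983934129/236268 ≈ -7.3421e+10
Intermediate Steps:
(151792 + 1/236268)*(-172536 - 311161) = (151792 + 1/236268)*(-483697) = (35863592257/236268)*(-483697) = -17347111983934129/236268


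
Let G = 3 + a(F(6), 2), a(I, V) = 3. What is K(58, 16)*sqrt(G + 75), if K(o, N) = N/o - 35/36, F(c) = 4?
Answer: -727/116 ≈ -6.2672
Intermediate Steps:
K(o, N) = -35/36 + N/o (K(o, N) = N/o - 35*1/36 = N/o - 35/36 = -35/36 + N/o)
G = 6 (G = 3 + 3 = 6)
K(58, 16)*sqrt(G + 75) = (-35/36 + 16/58)*sqrt(6 + 75) = (-35/36 + 16*(1/58))*sqrt(81) = (-35/36 + 8/29)*9 = -727/1044*9 = -727/116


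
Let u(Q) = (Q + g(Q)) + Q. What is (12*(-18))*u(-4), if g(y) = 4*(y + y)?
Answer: 8640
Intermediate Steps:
g(y) = 8*y (g(y) = 4*(2*y) = 8*y)
u(Q) = 10*Q (u(Q) = (Q + 8*Q) + Q = 9*Q + Q = 10*Q)
(12*(-18))*u(-4) = (12*(-18))*(10*(-4)) = -216*(-40) = 8640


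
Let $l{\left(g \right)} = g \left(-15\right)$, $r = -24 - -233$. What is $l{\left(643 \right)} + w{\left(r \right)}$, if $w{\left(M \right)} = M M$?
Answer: $34036$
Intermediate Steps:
$r = 209$ ($r = -24 + 233 = 209$)
$w{\left(M \right)} = M^{2}$
$l{\left(g \right)} = - 15 g$
$l{\left(643 \right)} + w{\left(r \right)} = \left(-15\right) 643 + 209^{2} = -9645 + 43681 = 34036$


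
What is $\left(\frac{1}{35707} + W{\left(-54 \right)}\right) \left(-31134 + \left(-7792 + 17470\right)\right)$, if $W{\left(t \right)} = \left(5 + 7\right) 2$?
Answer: $- \frac{18387126864}{35707} \approx -5.1494 \cdot 10^{5}$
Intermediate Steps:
$W{\left(t \right)} = 24$ ($W{\left(t \right)} = 12 \cdot 2 = 24$)
$\left(\frac{1}{35707} + W{\left(-54 \right)}\right) \left(-31134 + \left(-7792 + 17470\right)\right) = \left(\frac{1}{35707} + 24\right) \left(-31134 + \left(-7792 + 17470\right)\right) = \left(\frac{1}{35707} + 24\right) \left(-31134 + 9678\right) = \frac{856969}{35707} \left(-21456\right) = - \frac{18387126864}{35707}$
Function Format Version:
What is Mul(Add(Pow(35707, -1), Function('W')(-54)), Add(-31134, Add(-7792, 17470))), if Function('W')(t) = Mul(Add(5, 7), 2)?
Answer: Rational(-18387126864, 35707) ≈ -5.1494e+5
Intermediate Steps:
Function('W')(t) = 24 (Function('W')(t) = Mul(12, 2) = 24)
Mul(Add(Pow(35707, -1), Function('W')(-54)), Add(-31134, Add(-7792, 17470))) = Mul(Add(Pow(35707, -1), 24), Add(-31134, Add(-7792, 17470))) = Mul(Add(Rational(1, 35707), 24), Add(-31134, 9678)) = Mul(Rational(856969, 35707), -21456) = Rational(-18387126864, 35707)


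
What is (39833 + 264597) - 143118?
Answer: 161312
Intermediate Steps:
(39833 + 264597) - 143118 = 304430 - 143118 = 161312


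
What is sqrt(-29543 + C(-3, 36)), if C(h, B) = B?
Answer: I*sqrt(29507) ≈ 171.78*I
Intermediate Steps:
sqrt(-29543 + C(-3, 36)) = sqrt(-29543 + 36) = sqrt(-29507) = I*sqrt(29507)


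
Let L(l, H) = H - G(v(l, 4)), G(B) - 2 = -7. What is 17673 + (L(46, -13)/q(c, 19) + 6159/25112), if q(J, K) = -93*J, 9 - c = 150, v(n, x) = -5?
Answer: 5819687344559/329293656 ≈ 17673.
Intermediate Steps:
G(B) = -5 (G(B) = 2 - 7 = -5)
c = -141 (c = 9 - 1*150 = 9 - 150 = -141)
L(l, H) = 5 + H (L(l, H) = H - 1*(-5) = H + 5 = 5 + H)
17673 + (L(46, -13)/q(c, 19) + 6159/25112) = 17673 + ((5 - 13)/((-93*(-141))) + 6159/25112) = 17673 + (-8/13113 + 6159*(1/25112)) = 17673 + (-8*1/13113 + 6159/25112) = 17673 + (-8/13113 + 6159/25112) = 17673 + 80562071/329293656 = 5819687344559/329293656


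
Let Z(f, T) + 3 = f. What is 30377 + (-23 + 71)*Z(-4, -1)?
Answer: 30041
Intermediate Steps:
Z(f, T) = -3 + f
30377 + (-23 + 71)*Z(-4, -1) = 30377 + (-23 + 71)*(-3 - 4) = 30377 + 48*(-7) = 30377 - 336 = 30041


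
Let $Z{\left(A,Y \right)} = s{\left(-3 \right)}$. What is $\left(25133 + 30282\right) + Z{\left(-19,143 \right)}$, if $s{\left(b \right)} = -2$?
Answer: $55413$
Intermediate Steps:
$Z{\left(A,Y \right)} = -2$
$\left(25133 + 30282\right) + Z{\left(-19,143 \right)} = \left(25133 + 30282\right) - 2 = 55415 - 2 = 55413$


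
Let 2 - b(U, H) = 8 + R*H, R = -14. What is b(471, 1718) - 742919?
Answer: -718873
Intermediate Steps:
b(U, H) = -6 + 14*H (b(U, H) = 2 - (8 - 14*H) = 2 + (-8 + 14*H) = -6 + 14*H)
b(471, 1718) - 742919 = (-6 + 14*1718) - 742919 = (-6 + 24052) - 742919 = 24046 - 742919 = -718873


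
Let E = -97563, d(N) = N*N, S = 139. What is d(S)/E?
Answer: -19321/97563 ≈ -0.19804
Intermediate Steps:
d(N) = N**2
d(S)/E = 139**2/(-97563) = 19321*(-1/97563) = -19321/97563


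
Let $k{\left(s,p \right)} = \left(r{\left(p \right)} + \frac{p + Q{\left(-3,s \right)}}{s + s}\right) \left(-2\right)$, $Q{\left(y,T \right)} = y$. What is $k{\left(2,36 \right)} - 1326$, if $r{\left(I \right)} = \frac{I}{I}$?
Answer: $- \frac{2689}{2} \approx -1344.5$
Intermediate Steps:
$r{\left(I \right)} = 1$
$k{\left(s,p \right)} = -2 - \frac{-3 + p}{s}$ ($k{\left(s,p \right)} = \left(1 + \frac{p - 3}{s + s}\right) \left(-2\right) = \left(1 + \frac{-3 + p}{2 s}\right) \left(-2\right) = -2 - \frac{-3 + p}{s}$)
$k{\left(2,36 \right)} - 1326 = \frac{3 - 36 - 4}{2} - 1326 = \frac{1}{2} \left(-37\right) - 1326 = - \frac{37}{2} - 1326 = - \frac{2689}{2}$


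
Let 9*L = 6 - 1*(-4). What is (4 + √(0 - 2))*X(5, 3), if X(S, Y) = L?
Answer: 40/9 + 10*I*√2/9 ≈ 4.4444 + 1.5713*I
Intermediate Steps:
L = 10/9 (L = (6 - 1*(-4))/9 = (6 + 4)/9 = (⅑)*10 = 10/9 ≈ 1.1111)
X(S, Y) = 10/9
(4 + √(0 - 2))*X(5, 3) = (4 + √(0 - 2))*(10/9) = (4 + √(-2))*(10/9) = (4 + I*√2)*(10/9) = 40/9 + 10*I*√2/9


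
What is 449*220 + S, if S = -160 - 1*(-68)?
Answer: 98688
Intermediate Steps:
S = -92 (S = -160 + 68 = -92)
449*220 + S = 449*220 - 92 = 98780 - 92 = 98688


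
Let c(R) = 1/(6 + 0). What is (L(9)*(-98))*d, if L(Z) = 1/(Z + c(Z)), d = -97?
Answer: 57036/55 ≈ 1037.0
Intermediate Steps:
c(R) = 1/6
L(Z) = 1/(1/6 + Z) (L(Z) = 1/(Z + 1/6) = 1/(1/6 + Z))
(L(9)*(-98))*d = ((6/(1 + 6*9))*(-98))*(-97) = ((6/(1 + 54))*(-98))*(-97) = ((6/55)*(-98))*(-97) = -588/55*(-97) = 57036/55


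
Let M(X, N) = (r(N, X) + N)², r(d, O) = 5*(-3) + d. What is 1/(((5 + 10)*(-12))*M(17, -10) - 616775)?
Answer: -1/837275 ≈ -1.1944e-6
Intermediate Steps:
r(d, O) = -15 + d
M(X, N) = (-15 + 2*N)² (M(X, N) = ((-15 + N) + N)² = (-15 + 2*N)²)
1/(((5 + 10)*(-12))*M(17, -10) - 616775) = 1/(((5 + 10)*(-12))*(-15 + 2*(-10))² - 616775) = 1/((15*(-12))*(-15 - 20)² - 616775) = 1/(-180*(-35)² - 616775) = 1/(-180*1225 - 616775) = 1/(-220500 - 616775) = 1/(-837275) = -1/837275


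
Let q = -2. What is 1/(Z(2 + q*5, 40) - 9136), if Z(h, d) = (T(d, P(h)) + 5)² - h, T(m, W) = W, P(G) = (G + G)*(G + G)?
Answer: 1/58993 ≈ 1.6951e-5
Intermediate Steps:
P(G) = 4*G² (P(G) = (2*G)*(2*G) = 4*G²)
Z(h, d) = (5 + 4*h²)² - h (Z(h, d) = (4*h² + 5)² - h = (5 + 4*h²)² - h)
1/(Z(2 + q*5, 40) - 9136) = 1/(((5 + 4*(2 - 2*5)²)² - (2 - 2*5)) - 9136) = 1/(((5 + 4*(2 - 10)²)² - (2 - 10)) - 9136) = 1/(((5 + 4*(-8)²)² - 1*(-8)) - 9136) = 1/(((5 + 4*64)² + 8) - 9136) = 1/(((5 + 256)² + 8) - 9136) = 1/((261² + 8) - 9136) = 1/((68121 + 8) - 9136) = 1/(68129 - 9136) = 1/58993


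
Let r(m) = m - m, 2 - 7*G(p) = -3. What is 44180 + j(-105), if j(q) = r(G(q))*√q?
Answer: 44180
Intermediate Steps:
G(p) = 5/7 (G(p) = 2/7 - ⅐*(-3) = 2/7 + 3/7 = 5/7)
r(m) = 0
j(q) = 0 (j(q) = 0*√q = 0)
44180 + j(-105) = 44180 + 0 = 44180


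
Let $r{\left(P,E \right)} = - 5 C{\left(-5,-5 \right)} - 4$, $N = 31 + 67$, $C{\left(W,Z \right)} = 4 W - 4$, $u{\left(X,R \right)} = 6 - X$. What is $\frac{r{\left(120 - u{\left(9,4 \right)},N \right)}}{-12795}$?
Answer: $- \frac{116}{12795} \approx -0.009066$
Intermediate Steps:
$C{\left(W,Z \right)} = -4 + 4 W$
$N = 98$
$r{\left(P,E \right)} = 116$ ($r{\left(P,E \right)} = - 5 \left(-4 + 4 \left(-5\right)\right) - 4 = - 5 \left(-4 - 20\right) - 4 = \left(-5\right) \left(-24\right) - 4 = 120 - 4 = 116$)
$\frac{r{\left(120 - u{\left(9,4 \right)},N \right)}}{-12795} = \frac{116}{-12795} = 116 \left(- \frac{1}{12795}\right) = - \frac{116}{12795}$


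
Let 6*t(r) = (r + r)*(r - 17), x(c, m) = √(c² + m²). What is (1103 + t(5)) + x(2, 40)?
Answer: 1083 + 2*√401 ≈ 1123.1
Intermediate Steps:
t(r) = r*(-17 + r)/3 (t(r) = ((r + r)*(r - 17))/6 = ((2*r)*(-17 + r))/6 = (2*r*(-17 + r))/6 = r*(-17 + r)/3)
(1103 + t(5)) + x(2, 40) = (1103 + (⅓)*5*(-17 + 5)) + √(2² + 40²) = (1103 + (⅓)*5*(-12)) + √(4 + 1600) = (1103 - 20) + √1604 = 1083 + 2*√401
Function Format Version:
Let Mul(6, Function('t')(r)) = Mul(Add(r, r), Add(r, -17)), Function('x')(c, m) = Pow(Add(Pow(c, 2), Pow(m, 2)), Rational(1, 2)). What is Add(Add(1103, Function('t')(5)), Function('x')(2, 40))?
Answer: Add(1083, Mul(2, Pow(401, Rational(1, 2)))) ≈ 1123.1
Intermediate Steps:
Function('t')(r) = Mul(Rational(1, 3), r, Add(-17, r)) (Function('t')(r) = Mul(Rational(1, 6), Mul(Add(r, r), Add(r, -17))) = Mul(Rational(1, 6), Mul(Mul(2, r), Add(-17, r))) = Mul(Rational(1, 6), Mul(2, r, Add(-17, r))) = Mul(Rational(1, 3), r, Add(-17, r)))
Add(Add(1103, Function('t')(5)), Function('x')(2, 40)) = Add(Add(1103, Mul(Rational(1, 3), 5, Add(-17, 5))), Pow(Add(Pow(2, 2), Pow(40, 2)), Rational(1, 2))) = Add(Add(1103, Mul(Rational(1, 3), 5, -12)), Pow(Add(4, 1600), Rational(1, 2))) = Add(Add(1103, -20), Pow(1604, Rational(1, 2))) = Add(1083, Mul(2, Pow(401, Rational(1, 2))))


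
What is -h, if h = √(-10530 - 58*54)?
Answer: -3*I*√1518 ≈ -116.88*I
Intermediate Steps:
h = 3*I*√1518 (h = √(-10530 - 3132) = √(-13662) = 3*I*√1518 ≈ 116.88*I)
-h = -3*I*√1518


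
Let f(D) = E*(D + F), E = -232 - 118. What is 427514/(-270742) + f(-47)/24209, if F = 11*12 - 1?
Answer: -9154750613/3277196539 ≈ -2.7935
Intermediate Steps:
F = 131 (F = 132 - 1 = 131)
E = -350
f(D) = -45850 - 350*D (f(D) = -350*(D + 131) = -350*(131 + D) = -45850 - 350*D)
427514/(-270742) + f(-47)/24209 = 427514/(-270742) + (-45850 - 350*(-47))/24209 = 427514*(-1/270742) + (-45850 + 16450)*(1/24209) = -213757/135371 - 29400*1/24209 = -213757/135371 - 29400/24209 = -9154750613/3277196539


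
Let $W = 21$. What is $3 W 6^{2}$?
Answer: $2268$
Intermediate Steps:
$3 W 6^{2} = 3 \cdot 21 \cdot 6^{2} = 63 \cdot 36 = 2268$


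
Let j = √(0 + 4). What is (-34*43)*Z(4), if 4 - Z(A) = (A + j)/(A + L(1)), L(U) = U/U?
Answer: -20468/5 ≈ -4093.6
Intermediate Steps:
j = 2 (j = √4 = 2)
L(U) = 1
Z(A) = 4 - (2 + A)/(1 + A) (Z(A) = 4 - (A + 2)/(A + 1) = 4 - (2 + A)/(1 + A))
(-34*43)*Z(4) = (-34*43)*((2 + 3*4)/(1 + 4)) = -1462*(2 + 12)/5 = -1462*14/5 = -20468/5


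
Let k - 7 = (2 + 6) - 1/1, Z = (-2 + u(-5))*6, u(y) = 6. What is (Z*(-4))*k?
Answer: -1344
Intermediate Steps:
Z = 24 (Z = (-2 + 6)*6 = 4*6 = 24)
k = 14 (k = 7 + ((2 + 6) - 1/1) = 7 + (8 - 1) = 7 + 7 = 14)
(Z*(-4))*k = (24*(-4))*14 = -96*14 = -1344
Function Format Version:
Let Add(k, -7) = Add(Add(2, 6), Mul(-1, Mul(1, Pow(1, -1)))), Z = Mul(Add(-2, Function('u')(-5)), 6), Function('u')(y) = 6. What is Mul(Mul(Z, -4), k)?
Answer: -1344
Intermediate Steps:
Z = 24 (Z = Mul(Add(-2, 6), 6) = Mul(4, 6) = 24)
k = 14 (k = Add(7, Add(Add(2, 6), Mul(-1, Mul(1, Pow(1, -1))))) = Add(7, Add(8, Mul(-1, Mul(1, 1)))) = Add(7, Add(8, Mul(-1, 1))) = Add(7, Add(8, -1)) = Add(7, 7) = 14)
Mul(Mul(Z, -4), k) = Mul(Mul(24, -4), 14) = Mul(-96, 14) = -1344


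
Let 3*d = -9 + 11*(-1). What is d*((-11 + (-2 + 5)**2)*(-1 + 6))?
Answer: 200/3 ≈ 66.667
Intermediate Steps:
d = -20/3 (d = (-9 + 11*(-1))/3 = (-9 - 11)/3 = (1/3)*(-20) = -20/3 ≈ -6.6667)
d*((-11 + (-2 + 5)**2)*(-1 + 6)) = -20*(-11 + (-2 + 5)**2)*(-1 + 6)/3 = -20*(-11 + 3**2)*5/3 = -20*(-11 + 9)*5/3 = -(-40)*5/3 = -20/3*(-10) = 200/3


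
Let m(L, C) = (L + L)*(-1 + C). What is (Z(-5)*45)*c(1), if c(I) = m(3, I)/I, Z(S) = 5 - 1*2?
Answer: 0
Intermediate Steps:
Z(S) = 3 (Z(S) = 5 - 2 = 3)
m(L, C) = 2*L*(-1 + C) (m(L, C) = (2*L)*(-1 + C) = 2*L*(-1 + C))
c(I) = (-6 + 6*I)/I (c(I) = (2*3*(-1 + I))/I = (-6 + 6*I)/I)
(Z(-5)*45)*c(1) = (3*45)*(6 - 6/1) = 135*(6 - 6*1) = 135*(6 - 6) = 135*0 = 0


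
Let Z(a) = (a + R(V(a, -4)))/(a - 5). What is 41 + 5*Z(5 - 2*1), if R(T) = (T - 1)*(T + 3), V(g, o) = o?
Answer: 21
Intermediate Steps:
R(T) = (-1 + T)*(3 + T)
Z(a) = (5 + a)/(-5 + a) (Z(a) = (a + (-3 + (-4)² + 2*(-4)))/(a - 5) = (a + (-3 + 16 - 8))/(-5 + a) = (a + 5)/(-5 + a) = (5 + a)/(-5 + a))
41 + 5*Z(5 - 2*1) = 41 + 5*((5 + (5 - 2*1))/(-5 + (5 - 2*1))) = 41 + 5*((5 + (5 - 2))/(-5 + (5 - 2))) = 41 + 5*((5 + 3)/(-5 + 3)) = 41 + 5*(8/(-2)) = 41 + 5*(-½*8) = 41 + 5*(-4) = 41 - 20 = 21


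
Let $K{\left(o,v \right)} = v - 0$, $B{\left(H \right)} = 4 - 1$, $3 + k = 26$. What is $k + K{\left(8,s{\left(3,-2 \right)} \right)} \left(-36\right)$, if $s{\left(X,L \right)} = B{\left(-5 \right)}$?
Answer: $-85$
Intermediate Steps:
$k = 23$ ($k = -3 + 26 = 23$)
$B{\left(H \right)} = 3$ ($B{\left(H \right)} = 4 - 1 = 3$)
$s{\left(X,L \right)} = 3$
$K{\left(o,v \right)} = v$ ($K{\left(o,v \right)} = v + 0 = v$)
$k + K{\left(8,s{\left(3,-2 \right)} \right)} \left(-36\right) = 23 + 3 \left(-36\right) = 23 - 108 = -85$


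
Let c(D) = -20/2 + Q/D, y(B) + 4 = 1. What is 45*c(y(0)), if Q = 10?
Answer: -600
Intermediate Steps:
y(B) = -3 (y(B) = -4 + 1 = -3)
c(D) = -10 + 10/D (c(D) = -20/2 + 10/D = -20*1/2 + 10/D = -10 + 10/D)
45*c(y(0)) = 45*(-10 + 10/(-3)) = 45*(-10 + 10*(-1/3)) = 45*(-10 - 10/3) = 45*(-40/3) = -600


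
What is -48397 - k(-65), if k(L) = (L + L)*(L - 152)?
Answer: -76607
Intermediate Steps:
k(L) = 2*L*(-152 + L) (k(L) = (2*L)*(-152 + L) = 2*L*(-152 + L))
-48397 - k(-65) = -48397 - 2*(-65)*(-152 - 65) = -48397 - 2*(-65)*(-217) = -48397 - 1*28210 = -48397 - 28210 = -76607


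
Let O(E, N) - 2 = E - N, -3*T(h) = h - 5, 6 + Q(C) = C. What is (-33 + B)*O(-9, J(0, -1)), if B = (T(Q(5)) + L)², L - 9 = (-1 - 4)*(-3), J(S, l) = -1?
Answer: -3858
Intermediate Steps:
Q(C) = -6 + C
T(h) = 5/3 - h/3 (T(h) = -(h - 5)/3 = -(-5 + h)/3 = 5/3 - h/3)
L = 24 (L = 9 + (-1 - 4)*(-3) = 9 - 5*(-3) = 9 + 15 = 24)
O(E, N) = 2 + E - N (O(E, N) = 2 + (E - N) = 2 + E - N)
B = 676 (B = ((5/3 - (-6 + 5)/3) + 24)² = ((5/3 - ⅓*(-1)) + 24)² = ((5/3 + ⅓) + 24)² = (2 + 24)² = 26² = 676)
(-33 + B)*O(-9, J(0, -1)) = (-33 + 676)*(2 - 9 - 1*(-1)) = 643*(2 - 9 + 1) = 643*(-6) = -3858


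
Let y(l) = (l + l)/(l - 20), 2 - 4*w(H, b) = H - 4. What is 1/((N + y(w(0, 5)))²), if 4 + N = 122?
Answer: 1369/19009600 ≈ 7.2016e-5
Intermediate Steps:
N = 118 (N = -4 + 122 = 118)
w(H, b) = 3/2 - H/4 (w(H, b) = ½ - (H - 4)/4 = ½ - (-4 + H)/4 = ½ + (1 - H/4) = 3/2 - H/4)
y(l) = 2*l/(-20 + l) (y(l) = (2*l)/(-20 + l) = 2*l/(-20 + l))
1/((N + y(w(0, 5)))²) = 1/((118 + 2*(3/2 - ¼*0)/(-20 + (3/2 - ¼*0)))²) = 1/((118 + 2*(3/2 + 0)/(-20 + (3/2 + 0)))²) = 1/((118 + 2*(3/2)/(-20 + 3/2))²) = 1/((118 + 2*(3/2)/(-37/2))²) = 1/((118 + 2*(3/2)*(-2/37))²) = 1/((118 - 6/37)²) = 1/((4360/37)²) = 1/(19009600/1369) = 1369/19009600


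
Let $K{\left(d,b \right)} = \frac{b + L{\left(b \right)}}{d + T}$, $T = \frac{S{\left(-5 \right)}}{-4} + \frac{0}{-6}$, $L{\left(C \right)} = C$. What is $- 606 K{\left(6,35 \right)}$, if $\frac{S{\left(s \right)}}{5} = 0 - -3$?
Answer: $- \frac{56560}{3} \approx -18853.0$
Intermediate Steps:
$S{\left(s \right)} = 15$ ($S{\left(s \right)} = 5 \left(0 - -3\right) = 5 \left(0 + 3\right) = 5 \cdot 3 = 15$)
$T = - \frac{15}{4}$ ($T = \frac{15}{-4} + \frac{0}{-6} = 15 \left(- \frac{1}{4}\right) + 0 \left(- \frac{1}{6}\right) = - \frac{15}{4} + 0 = - \frac{15}{4} \approx -3.75$)
$K{\left(d,b \right)} = \frac{2 b}{- \frac{15}{4} + d}$ ($K{\left(d,b \right)} = \frac{b + b}{d - \frac{15}{4}} = \frac{2 b}{- \frac{15}{4} + d}$)
$- 606 K{\left(6,35 \right)} = - 606 \cdot 8 \cdot 35 \frac{1}{-15 + 4 \cdot 6} = - 606 \cdot 8 \cdot 35 \frac{1}{-15 + 24} = - 606 \cdot 8 \cdot 35 \cdot \frac{1}{9} = \left(-606\right) \frac{280}{9} = - \frac{56560}{3}$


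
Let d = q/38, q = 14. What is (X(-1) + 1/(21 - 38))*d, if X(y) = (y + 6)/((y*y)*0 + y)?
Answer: -602/323 ≈ -1.8638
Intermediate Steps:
d = 7/19 (d = 14/38 = 14*(1/38) = 7/19 ≈ 0.36842)
X(y) = (6 + y)/y (X(y) = (6 + y)/(y²*0 + y) = (6 + y)/(0 + y) = (6 + y)/y)
(X(-1) + 1/(21 - 38))*d = ((6 - 1)/(-1) + 1/(21 - 38))*(7/19) = (-1*5 + 1/(-17))*(7/19) = (-5 - 1/17)*(7/19) = -86/17*7/19 = -602/323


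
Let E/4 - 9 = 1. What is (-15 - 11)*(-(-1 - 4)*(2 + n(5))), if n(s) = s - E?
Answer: 4290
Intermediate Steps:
E = 40 (E = 36 + 4*1 = 36 + 4 = 40)
n(s) = -40 + s (n(s) = s - 1*40 = s - 40 = -40 + s)
(-15 - 11)*(-(-1 - 4)*(2 + n(5))) = (-15 - 11)*(-(-1 - 4)*(2 + (-40 + 5))) = -(-26)*(-5*(2 - 35)) = -(-26)*(-5*(-33)) = -(-26)*165 = -26*(-165) = 4290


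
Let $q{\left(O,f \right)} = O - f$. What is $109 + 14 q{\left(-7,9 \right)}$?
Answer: $-115$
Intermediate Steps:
$109 + 14 q{\left(-7,9 \right)} = 109 + 14 \left(-7 - 9\right) = 109 + 14 \left(-16\right) = 109 - 224 = -115$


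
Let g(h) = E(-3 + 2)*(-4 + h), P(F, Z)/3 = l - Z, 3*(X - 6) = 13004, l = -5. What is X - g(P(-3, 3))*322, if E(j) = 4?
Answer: 121214/3 ≈ 40405.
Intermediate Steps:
X = 13022/3 (X = 6 + (1/3)*13004 = 6 + 13004/3 = 13022/3 ≈ 4340.7)
P(F, Z) = -15 - 3*Z (P(F, Z) = 3*(-5 - Z) = -15 - 3*Z)
g(h) = -16 + 4*h (g(h) = 4*(-4 + h) = -16 + 4*h)
X - g(P(-3, 3))*322 = 13022/3 - (-16 + 4*(-15 - 3*3))*322 = 13022/3 - (-16 + 4*(-15 - 9))*322 = 13022/3 - (-16 + 4*(-24))*322 = 13022/3 - (-16 - 96)*322 = 13022/3 - (-112)*322 = 13022/3 - 1*(-36064) = 13022/3 + 36064 = 121214/3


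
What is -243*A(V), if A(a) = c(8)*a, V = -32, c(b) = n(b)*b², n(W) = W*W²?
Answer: 254803968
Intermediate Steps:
n(W) = W³
c(b) = b⁵ (c(b) = b³*b² = b⁵)
A(a) = 32768*a (A(a) = 8⁵*a = 32768*a)
-243*A(V) = -7962624*(-32) = -243*(-1048576) = 254803968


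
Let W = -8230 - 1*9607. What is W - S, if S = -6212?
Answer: -11625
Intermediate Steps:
W = -17837 (W = -8230 - 9607 = -17837)
W - S = -17837 - 1*(-6212) = -17837 + 6212 = -11625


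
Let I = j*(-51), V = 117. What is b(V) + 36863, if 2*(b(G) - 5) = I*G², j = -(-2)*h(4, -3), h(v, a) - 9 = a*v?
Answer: 2131285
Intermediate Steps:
h(v, a) = 9 + a*v
j = -6 (j = -(-2)*(9 - 3*4) = -(-2)*(9 - 12) = -(-2)*(-3) = -2*3 = -6)
I = 306 (I = -6*(-51) = 306)
b(G) = 5 + 153*G² (b(G) = 5 + (306*G²)/2 = 5 + 153*G²)
b(V) + 36863 = (5 + 153*117²) + 36863 = (5 + 153*13689) + 36863 = (5 + 2094417) + 36863 = 2094422 + 36863 = 2131285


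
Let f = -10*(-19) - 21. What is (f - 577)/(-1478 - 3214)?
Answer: 2/23 ≈ 0.086957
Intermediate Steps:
f = 169 (f = 190 - 21 = 169)
(f - 577)/(-1478 - 3214) = (169 - 577)/(-1478 - 3214) = -408/(-4692) = -408*(-1/4692) = 2/23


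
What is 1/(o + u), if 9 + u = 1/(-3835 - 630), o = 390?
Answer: 4465/1701164 ≈ 0.0026247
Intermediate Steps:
u = -40186/4465 (u = -9 + 1/(-3835 - 630) = -9 + 1/(-4465) = -9 - 1/4465 = -40186/4465 ≈ -9.0002)
1/(o + u) = 1/(390 - 40186/4465) = 1/(1701164/4465) = 4465/1701164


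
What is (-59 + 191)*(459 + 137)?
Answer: 78672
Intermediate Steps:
(-59 + 191)*(459 + 137) = 132*596 = 78672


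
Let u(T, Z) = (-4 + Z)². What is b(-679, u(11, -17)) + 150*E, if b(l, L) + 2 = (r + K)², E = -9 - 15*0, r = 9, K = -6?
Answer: -1343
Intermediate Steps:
E = -9 (E = -9 + 0 = -9)
b(l, L) = 7 (b(l, L) = -2 + (9 - 6)² = -2 + 3² = -2 + 9 = 7)
b(-679, u(11, -17)) + 150*E = 7 + 150*(-9) = 7 - 1350 = -1343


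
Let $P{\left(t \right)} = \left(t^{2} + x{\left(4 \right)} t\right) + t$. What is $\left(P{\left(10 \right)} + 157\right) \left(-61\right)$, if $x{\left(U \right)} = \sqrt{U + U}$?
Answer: $-16287 - 1220 \sqrt{2} \approx -18012.0$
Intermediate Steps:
$x{\left(U \right)} = \sqrt{2} \sqrt{U}$ ($x{\left(U \right)} = \sqrt{2 U} = \sqrt{2} \sqrt{U}$)
$P{\left(t \right)} = t + t^{2} + 2 t \sqrt{2}$ ($P{\left(t \right)} = \left(t^{2} + \sqrt{2} \sqrt{4} t\right) + t = \left(t^{2} + \sqrt{2} \cdot 2 t\right) + t = \left(t^{2} + 2 \sqrt{2} t\right) + t = \left(t^{2} + 2 t \sqrt{2}\right) + t = t + t^{2} + 2 t \sqrt{2}$)
$\left(P{\left(10 \right)} + 157\right) \left(-61\right) = \left(10 \left(1 + 10 + 2 \sqrt{2}\right) + 157\right) \left(-61\right) = \left(10 \left(11 + 2 \sqrt{2}\right) + 157\right) \left(-61\right) = \left(\left(110 + 20 \sqrt{2}\right) + 157\right) \left(-61\right) = \left(267 + 20 \sqrt{2}\right) \left(-61\right) = -16287 - 1220 \sqrt{2}$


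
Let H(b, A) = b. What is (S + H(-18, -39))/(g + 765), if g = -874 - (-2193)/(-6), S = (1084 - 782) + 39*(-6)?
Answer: -100/949 ≈ -0.10537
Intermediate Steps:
S = 68 (S = 302 - 234 = 68)
g = -2479/2 (g = -874 - (-2193)*(-1)/6 = -874 - 1*731/2 = -874 - 731/2 = -2479/2 ≈ -1239.5)
(S + H(-18, -39))/(g + 765) = (68 - 18)/(-2479/2 + 765) = 50/(-949/2) = 50*(-2/949) = -100/949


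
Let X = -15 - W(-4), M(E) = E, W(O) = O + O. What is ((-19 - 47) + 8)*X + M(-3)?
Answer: 403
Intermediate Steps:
W(O) = 2*O
X = -7 (X = -15 - 2*(-4) = -15 - 1*(-8) = -15 + 8 = -7)
((-19 - 47) + 8)*X + M(-3) = ((-19 - 47) + 8)*(-7) - 3 = (-66 + 8)*(-7) - 3 = -58*(-7) - 3 = 406 - 3 = 403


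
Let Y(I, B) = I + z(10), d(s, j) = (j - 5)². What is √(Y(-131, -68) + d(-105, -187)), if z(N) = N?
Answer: √36743 ≈ 191.68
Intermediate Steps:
d(s, j) = (-5 + j)²
Y(I, B) = 10 + I (Y(I, B) = I + 10 = 10 + I)
√(Y(-131, -68) + d(-105, -187)) = √((10 - 131) + (-5 - 187)²) = √(-121 + (-192)²) = √(-121 + 36864) = √36743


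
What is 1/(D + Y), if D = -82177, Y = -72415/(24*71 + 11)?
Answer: -49/4028742 ≈ -1.2163e-5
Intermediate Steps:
Y = -2069/49 (Y = -72415/(1704 + 11) = -72415/1715 = -72415*1/1715 = -2069/49 ≈ -42.224)
1/(D + Y) = 1/(-82177 - 2069/49) = 1/(-4028742/49) = -49/4028742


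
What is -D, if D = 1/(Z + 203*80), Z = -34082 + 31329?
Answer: -1/13487 ≈ -7.4146e-5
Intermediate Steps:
Z = -2753
D = 1/13487 (D = 1/(-2753 + 203*80) = 1/(-2753 + 16240) = 1/13487 ≈ 7.4146e-5)
-D = -1*1/13487 = -1/13487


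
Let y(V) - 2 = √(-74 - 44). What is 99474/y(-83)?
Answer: 99474/61 - 49737*I*√118/61 ≈ 1630.7 - 8857.1*I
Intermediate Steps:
y(V) = 2 + I*√118 (y(V) = 2 + √(-74 - 44) = 2 + √(-118) = 2 + I*√118)
99474/y(-83) = 99474/(2 + I*√118)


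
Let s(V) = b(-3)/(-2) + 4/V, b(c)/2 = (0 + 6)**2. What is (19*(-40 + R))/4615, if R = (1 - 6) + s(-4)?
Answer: -1558/4615 ≈ -0.33759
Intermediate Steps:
b(c) = 72 (b(c) = 2*(0 + 6)**2 = 2*6**2 = 2*36 = 72)
s(V) = -36 + 4/V (s(V) = 72/(-2) + 4/V = 72*(-1/2) + 4/V = -36 + 4/V)
R = -42 (R = (1 - 6) + (-36 + 4/(-4)) = -5 + (-36 + 4*(-1/4)) = -5 + (-36 - 1) = -5 - 37 = -42)
(19*(-40 + R))/4615 = (19*(-40 - 42))/4615 = (19*(-82))*(1/4615) = -1558*1/4615 = -1558/4615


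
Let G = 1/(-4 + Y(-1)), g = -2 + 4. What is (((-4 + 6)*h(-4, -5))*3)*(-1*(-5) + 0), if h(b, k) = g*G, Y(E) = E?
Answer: -12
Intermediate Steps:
g = 2
G = -1/5 (G = 1/(-4 - 1) = 1/(-5) = -1/5 ≈ -0.20000)
h(b, k) = -2/5 (h(b, k) = 2*(-1/5) = -2/5)
(((-4 + 6)*h(-4, -5))*3)*(-1*(-5) + 0) = (((-4 + 6)*(-2/5))*3)*(-1*(-5) + 0) = ((2*(-2/5))*3)*(5 + 0) = -4/5*3*5 = -12/5*5 = -12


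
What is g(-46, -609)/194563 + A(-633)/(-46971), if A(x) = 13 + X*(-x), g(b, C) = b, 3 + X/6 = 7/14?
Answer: 1842685700/9138818673 ≈ 0.20163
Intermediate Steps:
X = -15 (X = -18 + 6*(7/14) = -18 + 6*(7*(1/14)) = -18 + 6*(½) = -18 + 3 = -15)
A(x) = 13 + 15*x (A(x) = 13 - (-15)*x = 13 + 15*x)
g(-46, -609)/194563 + A(-633)/(-46971) = -46/194563 + (13 + 15*(-633))/(-46971) = -46*1/194563 + (13 - 9495)*(-1/46971) = -46/194563 - 9482*(-1/46971) = -46/194563 + 9482/46971 = 1842685700/9138818673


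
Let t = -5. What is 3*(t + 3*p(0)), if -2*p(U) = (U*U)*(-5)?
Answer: -15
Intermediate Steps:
p(U) = 5*U²/2 (p(U) = -U*U*(-5)/2 = -U²*(-5)/2 = -(-5)*U²/2 = 5*U²/2)
3*(t + 3*p(0)) = 3*(-5 + 3*((5/2)*0²)) = 3*(-5 + 3*((5/2)*0)) = 3*(-5 + 3*0) = 3*(-5 + 0) = 3*(-5) = -15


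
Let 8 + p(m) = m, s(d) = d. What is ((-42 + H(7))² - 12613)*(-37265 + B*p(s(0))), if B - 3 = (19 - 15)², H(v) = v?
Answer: 426104796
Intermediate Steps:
p(m) = -8 + m
B = 19 (B = 3 + (19 - 15)² = 3 + 4² = 3 + 16 = 19)
((-42 + H(7))² - 12613)*(-37265 + B*p(s(0))) = ((-42 + 7)² - 12613)*(-37265 + 19*(-8 + 0)) = ((-35)² - 12613)*(-37265 + 19*(-8)) = (1225 - 12613)*(-37265 - 152) = -11388*(-37417) = 426104796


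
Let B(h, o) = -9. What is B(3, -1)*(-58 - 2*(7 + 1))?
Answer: 666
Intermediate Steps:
B(3, -1)*(-58 - 2*(7 + 1)) = -9*(-58 - 2*(7 + 1)) = -9*(-58 - 2*8) = -9*(-58 - 16) = -9*(-74) = 666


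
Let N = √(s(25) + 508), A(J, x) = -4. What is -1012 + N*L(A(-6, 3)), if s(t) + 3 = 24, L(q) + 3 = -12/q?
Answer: -1012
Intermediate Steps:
L(q) = -3 - 12/q
s(t) = 21 (s(t) = -3 + 24 = 21)
N = 23 (N = √(21 + 508) = √529 = 23)
-1012 + N*L(A(-6, 3)) = -1012 + 23*(-3 - 12/(-4)) = -1012 + 23*(-3 - 12*(-¼)) = -1012 + 23*(-3 + 3) = -1012 + 23*0 = -1012 + 0 = -1012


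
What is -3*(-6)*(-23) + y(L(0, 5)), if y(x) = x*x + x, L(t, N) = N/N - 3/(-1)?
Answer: -394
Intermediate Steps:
L(t, N) = 4 (L(t, N) = 1 - 3*(-1) = 1 + 3 = 4)
y(x) = x + x² (y(x) = x² + x = x + x²)
-3*(-6)*(-23) + y(L(0, 5)) = -3*(-6)*(-23) + 4*(1 + 4) = 18*(-23) + 4*5 = -414 + 20 = -394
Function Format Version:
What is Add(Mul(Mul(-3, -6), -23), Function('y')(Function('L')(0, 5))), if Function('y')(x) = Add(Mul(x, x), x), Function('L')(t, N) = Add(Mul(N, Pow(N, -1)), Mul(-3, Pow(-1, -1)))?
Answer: -394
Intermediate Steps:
Function('L')(t, N) = 4 (Function('L')(t, N) = Add(1, Mul(-3, -1)) = Add(1, 3) = 4)
Function('y')(x) = Add(x, Pow(x, 2)) (Function('y')(x) = Add(Pow(x, 2), x) = Add(x, Pow(x, 2)))
Add(Mul(Mul(-3, -6), -23), Function('y')(Function('L')(0, 5))) = Add(Mul(Mul(-3, -6), -23), Mul(4, Add(1, 4))) = Add(Mul(18, -23), Mul(4, 5)) = Add(-414, 20) = -394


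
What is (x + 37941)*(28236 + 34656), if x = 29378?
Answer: 4233826548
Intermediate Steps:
(x + 37941)*(28236 + 34656) = (29378 + 37941)*(28236 + 34656) = 67319*62892 = 4233826548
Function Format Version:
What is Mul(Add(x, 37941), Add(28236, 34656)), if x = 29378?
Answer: 4233826548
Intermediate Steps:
Mul(Add(x, 37941), Add(28236, 34656)) = Mul(Add(29378, 37941), Add(28236, 34656)) = Mul(67319, 62892) = 4233826548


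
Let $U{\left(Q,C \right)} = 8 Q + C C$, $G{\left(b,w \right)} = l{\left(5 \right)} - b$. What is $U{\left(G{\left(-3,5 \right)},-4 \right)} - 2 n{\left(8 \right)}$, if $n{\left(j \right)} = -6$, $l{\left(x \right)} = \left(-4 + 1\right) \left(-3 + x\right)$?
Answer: $4$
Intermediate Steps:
$l{\left(x \right)} = 9 - 3 x$ ($l{\left(x \right)} = - 3 \left(-3 + x\right) = 9 - 3 x$)
$G{\left(b,w \right)} = -6 - b$ ($G{\left(b,w \right)} = \left(9 - 15\right) - b = -6 - b$)
$U{\left(Q,C \right)} = C^{2} + 8 Q$ ($U{\left(Q,C \right)} = 8 Q + C^{2} = C^{2} + 8 Q$)
$U{\left(G{\left(-3,5 \right)},-4 \right)} - 2 n{\left(8 \right)} = \left(\left(-4\right)^{2} + 8 \left(-6 - -3\right)\right) - -12 = \left(16 + 8 \left(-6 + 3\right)\right) + 12 = \left(16 + 8 \left(-3\right)\right) + 12 = \left(16 - 24\right) + 12 = -8 + 12 = 4$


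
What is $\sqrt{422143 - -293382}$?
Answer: $5 \sqrt{28621} \approx 845.89$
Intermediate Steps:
$\sqrt{422143 - -293382} = \sqrt{422143 + 293382} = \sqrt{715525} = 5 \sqrt{28621}$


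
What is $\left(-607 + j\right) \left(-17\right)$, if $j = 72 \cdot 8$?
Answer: $527$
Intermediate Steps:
$j = 576$
$\left(-607 + j\right) \left(-17\right) = \left(-607 + 576\right) \left(-17\right) = \left(-31\right) \left(-17\right) = 527$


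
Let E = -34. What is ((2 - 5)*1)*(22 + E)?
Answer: 36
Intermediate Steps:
((2 - 5)*1)*(22 + E) = ((2 - 5)*1)*(22 - 34) = -3*1*(-12) = -3*(-12) = 36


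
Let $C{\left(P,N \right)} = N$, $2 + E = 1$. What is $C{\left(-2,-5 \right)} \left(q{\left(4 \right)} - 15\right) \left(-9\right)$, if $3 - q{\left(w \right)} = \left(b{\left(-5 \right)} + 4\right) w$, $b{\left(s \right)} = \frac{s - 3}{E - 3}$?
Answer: $-1620$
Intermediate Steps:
$E = -1$ ($E = -2 + 1 = -1$)
$b{\left(s \right)} = \frac{3}{4} - \frac{s}{4}$ ($b{\left(s \right)} = \frac{s - 3}{-1 - 3} = \frac{-3 + s}{-4} = \left(-3 + s\right) \left(- \frac{1}{4}\right) = \frac{3}{4} - \frac{s}{4}$)
$q{\left(w \right)} = 3 - 6 w$ ($q{\left(w \right)} = 3 - \left(\left(\frac{3}{4} - - \frac{5}{4}\right) + 4\right) w = 3 - \left(\left(\frac{3}{4} + \frac{5}{4}\right) + 4\right) w = 3 - \left(2 + 4\right) w = 3 - 6 w$)
$C{\left(-2,-5 \right)} \left(q{\left(4 \right)} - 15\right) \left(-9\right) = - 5 \left(\left(3 - 24\right) - 15\right) \left(-9\right) = - 5 \left(-21 - 15\right) \left(-9\right) = - 5 \left(\left(-36\right) \left(-9\right)\right) = \left(-5\right) 324 = -1620$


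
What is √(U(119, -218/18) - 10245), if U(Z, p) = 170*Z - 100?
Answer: √9885 ≈ 99.423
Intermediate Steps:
U(Z, p) = -100 + 170*Z
√(U(119, -218/18) - 10245) = √((-100 + 170*119) - 10245) = √((-100 + 20230) - 10245) = √(20130 - 10245) = √9885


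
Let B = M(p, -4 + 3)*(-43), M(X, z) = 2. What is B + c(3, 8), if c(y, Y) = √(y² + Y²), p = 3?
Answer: -86 + √73 ≈ -77.456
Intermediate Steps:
B = -86 (B = 2*(-43) = -86)
c(y, Y) = √(Y² + y²)
B + c(3, 8) = -86 + √(8² + 3²) = -86 + √(64 + 9) = -86 + √73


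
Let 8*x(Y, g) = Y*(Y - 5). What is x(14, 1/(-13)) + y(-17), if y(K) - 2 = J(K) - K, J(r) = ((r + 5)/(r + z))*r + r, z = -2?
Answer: 533/76 ≈ 7.0132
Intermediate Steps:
J(r) = r + r*(5 + r)/(-2 + r) (J(r) = ((r + 5)/(r - 2))*r + r = ((5 + r)/(-2 + r))*r + r = r*(5 + r)/(-2 + r) + r = r + r*(5 + r)/(-2 + r))
x(Y, g) = Y*(-5 + Y)/8 (x(Y, g) = (Y*(Y - 5))/8 = (Y*(-5 + Y))/8 = Y*(-5 + Y)/8)
y(K) = 2 - K + K*(3 + 2*K)/(-2 + K) (y(K) = 2 + (K*(3 + 2*K)/(-2 + K) - K) = 2 + (-K + K*(3 + 2*K)/(-2 + K)) = 2 - K + K*(3 + 2*K)/(-2 + K))
x(14, 1/(-13)) + y(-17) = (⅛)*14*(-5 + 14) + (-4 + (-17)² + 7*(-17))/(-2 - 17) = (⅛)*14*9 + (-4 + 289 - 119)/(-19) = 63/4 - 1/19*166 = 63/4 - 166/19 = 533/76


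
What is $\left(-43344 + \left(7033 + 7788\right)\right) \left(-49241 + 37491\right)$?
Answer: $335145250$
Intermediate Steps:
$\left(-43344 + \left(7033 + 7788\right)\right) \left(-49241 + 37491\right) = \left(-43344 + 14821\right) \left(-11750\right) = \left(-28523\right) \left(-11750\right) = 335145250$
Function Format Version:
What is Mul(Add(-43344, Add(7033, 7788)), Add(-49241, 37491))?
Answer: 335145250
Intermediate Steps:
Mul(Add(-43344, Add(7033, 7788)), Add(-49241, 37491)) = Mul(Add(-43344, 14821), -11750) = Mul(-28523, -11750) = 335145250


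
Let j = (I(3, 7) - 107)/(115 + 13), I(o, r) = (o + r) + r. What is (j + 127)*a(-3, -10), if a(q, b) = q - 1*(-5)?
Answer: 8083/32 ≈ 252.59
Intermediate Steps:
I(o, r) = o + 2*r
a(q, b) = 5 + q (a(q, b) = q + 5 = 5 + q)
j = -45/64 (j = ((3 + 2*7) - 107)/(115 + 13) = ((3 + 14) - 107)/128 = (17 - 107)*(1/128) = -90*1/128 = -45/64 ≈ -0.70313)
(j + 127)*a(-3, -10) = (-45/64 + 127)*(5 - 3) = (8083/64)*2 = 8083/32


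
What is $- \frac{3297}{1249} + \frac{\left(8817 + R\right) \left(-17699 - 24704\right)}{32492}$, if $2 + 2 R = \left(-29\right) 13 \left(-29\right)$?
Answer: $- \frac{1513055129303}{81165016} \approx -18642.0$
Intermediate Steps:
$R = \frac{10931}{2}$ ($R = -1 + \frac{\left(-29\right) 13 \left(-29\right)}{2} = -1 + \frac{\left(-377\right) \left(-29\right)}{2} = -1 + \frac{1}{2} \cdot 10933 = -1 + \frac{10933}{2} = \frac{10931}{2} \approx 5465.5$)
$- \frac{3297}{1249} + \frac{\left(8817 + R\right) \left(-17699 - 24704\right)}{32492} = - \frac{3297}{1249} + \frac{\left(8817 + \frac{10931}{2}\right) \left(-17699 - 24704\right)}{32492} = \left(-3297\right) \frac{1}{1249} + \frac{28565}{2} \left(-42403\right) \frac{1}{32492} = - \frac{3297}{1249} - \frac{1211241695}{64984} = - \frac{1513055129303}{81165016}$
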